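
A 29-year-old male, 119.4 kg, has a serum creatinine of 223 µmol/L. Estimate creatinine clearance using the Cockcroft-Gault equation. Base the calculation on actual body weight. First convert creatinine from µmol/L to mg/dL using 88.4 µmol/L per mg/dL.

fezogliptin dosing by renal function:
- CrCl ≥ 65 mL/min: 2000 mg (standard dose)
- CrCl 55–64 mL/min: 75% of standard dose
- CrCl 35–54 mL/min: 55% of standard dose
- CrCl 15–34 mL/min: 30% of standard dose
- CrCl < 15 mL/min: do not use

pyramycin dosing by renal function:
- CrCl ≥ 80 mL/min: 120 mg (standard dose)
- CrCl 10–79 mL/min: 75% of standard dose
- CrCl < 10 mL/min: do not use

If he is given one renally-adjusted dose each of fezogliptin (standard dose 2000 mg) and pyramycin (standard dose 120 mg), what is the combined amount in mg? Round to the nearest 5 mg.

SCr = 223 / 88.4 = 2.523 mg/dL
CrCl = (140 − 29) × 119.4 / (72 × 2.523) = 13253.4 / 181.66 ≈ 73.0 mL/min
CrCl ≈ 73 mL/min.
fezogliptin: ≥ 65 mL/min → 100% of 2000 mg = 2000 mg.
pyramycin: 10–79 mL/min → 75% of 120 mg = 90 mg.
Total = 2000 + 90 = 2090 mg.

2090 mg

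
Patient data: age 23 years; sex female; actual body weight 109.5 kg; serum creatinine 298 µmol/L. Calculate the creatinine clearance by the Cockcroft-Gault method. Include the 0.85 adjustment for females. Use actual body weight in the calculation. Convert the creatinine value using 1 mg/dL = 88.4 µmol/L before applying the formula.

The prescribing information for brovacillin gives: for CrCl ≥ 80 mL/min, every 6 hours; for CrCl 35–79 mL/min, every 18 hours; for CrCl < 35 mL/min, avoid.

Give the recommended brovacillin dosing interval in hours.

every 18 hours

SCr = 298 / 88.4 = 3.371 mg/dL
CrCl = (140 − 23) × 109.5 / (72 × 3.371) × 0.85 = 12811.5 / 242.71 × 0.85 ≈ 44.9 mL/min
CrCl ≈ 45 mL/min → bracket 35–79 mL/min → every 18 hours.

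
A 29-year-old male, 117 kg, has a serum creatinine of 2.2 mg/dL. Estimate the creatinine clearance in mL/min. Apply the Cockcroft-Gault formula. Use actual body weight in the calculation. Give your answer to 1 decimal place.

82.0 mL/min

CrCl = (140 − 29) × 117 / (72 × 2.2) = 12987.0 / 158.40 ≈ 82.0 mL/min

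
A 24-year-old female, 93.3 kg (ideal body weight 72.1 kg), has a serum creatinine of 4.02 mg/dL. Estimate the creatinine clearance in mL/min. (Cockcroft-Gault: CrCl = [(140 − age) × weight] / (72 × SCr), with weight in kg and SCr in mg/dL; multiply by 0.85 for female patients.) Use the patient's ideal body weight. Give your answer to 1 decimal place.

CrCl = (140 − 24) × 72.1 / (72 × 4.02) × 0.85 = 8363.6 / 289.44 × 0.85 ≈ 24.6 mL/min

24.6 mL/min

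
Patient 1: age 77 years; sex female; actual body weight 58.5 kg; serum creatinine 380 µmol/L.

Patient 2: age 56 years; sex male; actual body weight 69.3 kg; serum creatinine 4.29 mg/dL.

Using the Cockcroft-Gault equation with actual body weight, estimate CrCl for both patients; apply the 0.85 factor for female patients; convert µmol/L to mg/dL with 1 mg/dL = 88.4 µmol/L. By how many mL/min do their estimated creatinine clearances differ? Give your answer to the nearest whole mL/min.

9 mL/min

Patient 1: SCr = 380 / 88.4 = 4.299 mg/dL
Patient 1: CrCl = (140 − 77) × 58.5 / (72 × 4.299) × 0.85 = 3685.5 / 309.53 × 0.85 ≈ 10.1 mL/min
Patient 2: CrCl = (140 − 56) × 69.3 / (72 × 4.29) = 5821.2 / 308.88 ≈ 18.8 mL/min
|10.1 − 18.8| = 8.7 mL/min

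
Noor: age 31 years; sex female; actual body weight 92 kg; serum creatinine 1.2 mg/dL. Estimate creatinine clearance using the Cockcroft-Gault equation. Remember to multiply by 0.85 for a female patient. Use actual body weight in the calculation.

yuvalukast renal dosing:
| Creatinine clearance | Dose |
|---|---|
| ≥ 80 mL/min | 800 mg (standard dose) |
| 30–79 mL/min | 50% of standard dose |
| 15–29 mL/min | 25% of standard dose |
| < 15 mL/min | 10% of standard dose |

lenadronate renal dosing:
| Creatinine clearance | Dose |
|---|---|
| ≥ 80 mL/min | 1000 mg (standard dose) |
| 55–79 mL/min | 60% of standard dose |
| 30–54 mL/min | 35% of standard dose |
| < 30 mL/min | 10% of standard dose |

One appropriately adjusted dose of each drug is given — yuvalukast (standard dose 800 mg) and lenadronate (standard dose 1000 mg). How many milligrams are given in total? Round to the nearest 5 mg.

1800 mg

CrCl = (140 − 31) × 92 / (72 × 1.2) × 0.85 = 10028.0 / 86.40 × 0.85 ≈ 98.7 mL/min
CrCl ≈ 99 mL/min.
yuvalukast: ≥ 80 mL/min → 100% of 800 mg = 800 mg.
lenadronate: ≥ 80 mL/min → 100% of 1000 mg = 1000 mg.
Total = 800 + 1000 = 1800 mg.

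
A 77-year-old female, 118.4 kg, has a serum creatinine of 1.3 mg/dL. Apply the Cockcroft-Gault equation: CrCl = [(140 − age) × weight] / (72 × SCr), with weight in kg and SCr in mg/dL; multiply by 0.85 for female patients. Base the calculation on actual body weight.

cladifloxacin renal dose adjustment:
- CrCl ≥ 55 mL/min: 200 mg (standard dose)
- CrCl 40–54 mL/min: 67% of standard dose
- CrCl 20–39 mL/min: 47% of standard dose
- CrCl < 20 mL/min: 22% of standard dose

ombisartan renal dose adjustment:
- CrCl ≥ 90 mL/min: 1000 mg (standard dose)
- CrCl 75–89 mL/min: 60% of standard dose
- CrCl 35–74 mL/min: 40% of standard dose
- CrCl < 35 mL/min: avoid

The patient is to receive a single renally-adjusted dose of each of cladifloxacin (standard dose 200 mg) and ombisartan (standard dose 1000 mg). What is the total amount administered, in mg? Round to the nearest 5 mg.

CrCl = (140 − 77) × 118.4 / (72 × 1.3) × 0.85 = 7459.2 / 93.60 × 0.85 ≈ 67.7 mL/min
CrCl ≈ 68 mL/min.
cladifloxacin: ≥ 55 mL/min → 100% of 200 mg = 200 mg.
ombisartan: 35–74 mL/min → 40% of 1000 mg = 400 mg.
Total = 200 + 400 = 600 mg.

600 mg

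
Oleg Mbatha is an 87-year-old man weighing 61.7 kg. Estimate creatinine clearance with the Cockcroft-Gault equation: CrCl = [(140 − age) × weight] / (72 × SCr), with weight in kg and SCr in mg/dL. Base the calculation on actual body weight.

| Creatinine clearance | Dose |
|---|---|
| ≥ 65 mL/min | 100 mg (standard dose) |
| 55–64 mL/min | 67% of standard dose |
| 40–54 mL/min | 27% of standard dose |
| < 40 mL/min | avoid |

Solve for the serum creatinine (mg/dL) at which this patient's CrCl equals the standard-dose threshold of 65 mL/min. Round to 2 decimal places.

0.70 mg/dL

Standard dose requires CrCl ≥ 65 mL/min.
Set (140 − 87) × 61.7 / (72 × SCr) = 65
SCr = (140 − 87) × 61.7 / (72 × 65) = 0.699 mg/dL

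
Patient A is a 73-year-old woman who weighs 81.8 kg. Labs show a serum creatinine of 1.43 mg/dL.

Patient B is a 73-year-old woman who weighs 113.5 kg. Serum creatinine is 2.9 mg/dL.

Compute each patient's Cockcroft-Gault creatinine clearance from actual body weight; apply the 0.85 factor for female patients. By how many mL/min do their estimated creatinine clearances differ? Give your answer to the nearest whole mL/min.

14 mL/min

Patient A: CrCl = (140 − 73) × 81.8 / (72 × 1.43) × 0.85 = 5480.6 / 102.96 × 0.85 ≈ 45.2 mL/min
Patient B: CrCl = (140 − 73) × 113.5 / (72 × 2.9) × 0.85 = 7604.5 / 208.80 × 0.85 ≈ 31.0 mL/min
|45.2 − 31.0| = 14.2 mL/min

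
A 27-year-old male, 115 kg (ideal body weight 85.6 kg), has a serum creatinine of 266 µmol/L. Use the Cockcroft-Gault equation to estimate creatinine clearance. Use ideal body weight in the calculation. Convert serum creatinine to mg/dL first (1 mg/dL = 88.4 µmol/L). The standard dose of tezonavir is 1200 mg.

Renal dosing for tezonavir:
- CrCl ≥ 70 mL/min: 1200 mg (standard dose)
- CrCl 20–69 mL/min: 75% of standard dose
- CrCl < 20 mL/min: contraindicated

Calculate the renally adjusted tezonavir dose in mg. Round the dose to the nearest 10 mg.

900 mg

SCr = 266 / 88.4 = 3.009 mg/dL
CrCl = (140 − 27) × 85.6 / (72 × 3.009) = 9672.8 / 216.65 ≈ 44.6 mL/min
CrCl ≈ 45 mL/min → bracket 20–69 mL/min.
75% of 1200 mg = 900 mg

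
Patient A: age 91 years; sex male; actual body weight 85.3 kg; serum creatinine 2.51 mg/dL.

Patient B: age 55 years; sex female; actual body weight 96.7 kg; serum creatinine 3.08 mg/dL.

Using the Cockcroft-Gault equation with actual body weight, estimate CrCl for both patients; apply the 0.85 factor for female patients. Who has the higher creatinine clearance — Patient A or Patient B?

Patient B

Patient A: CrCl = (140 − 91) × 85.3 / (72 × 2.51) = 4179.7 / 180.72 ≈ 23.1 mL/min
Patient B: CrCl = (140 − 55) × 96.7 / (72 × 3.08) × 0.85 = 8219.5 / 221.76 × 0.85 ≈ 31.5 mL/min
23.1 vs 31.5 mL/min → Patient B is higher.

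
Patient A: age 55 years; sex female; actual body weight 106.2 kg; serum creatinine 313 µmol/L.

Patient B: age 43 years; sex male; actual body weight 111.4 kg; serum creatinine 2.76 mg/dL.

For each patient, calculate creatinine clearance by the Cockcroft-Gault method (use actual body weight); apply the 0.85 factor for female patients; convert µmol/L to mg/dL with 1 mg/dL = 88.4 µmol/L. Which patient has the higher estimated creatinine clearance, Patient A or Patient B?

Patient A: SCr = 313 / 88.4 = 3.541 mg/dL
Patient A: CrCl = (140 − 55) × 106.2 / (72 × 3.541) × 0.85 = 9027.0 / 254.95 × 0.85 ≈ 30.1 mL/min
Patient B: CrCl = (140 − 43) × 111.4 / (72 × 2.76) = 10805.8 / 198.72 ≈ 54.4 mL/min
30.1 vs 54.4 mL/min → Patient B is higher.

Patient B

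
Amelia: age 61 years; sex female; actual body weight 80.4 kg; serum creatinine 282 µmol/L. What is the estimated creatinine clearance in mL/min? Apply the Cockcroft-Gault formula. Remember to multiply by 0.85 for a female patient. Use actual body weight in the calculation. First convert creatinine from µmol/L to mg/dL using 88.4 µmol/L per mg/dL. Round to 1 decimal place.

23.5 mL/min

SCr = 282 / 88.4 = 3.19 mg/dL
CrCl = (140 − 61) × 80.4 / (72 × 3.19) × 0.85 = 6351.6 / 229.68 × 0.85 ≈ 23.5 mL/min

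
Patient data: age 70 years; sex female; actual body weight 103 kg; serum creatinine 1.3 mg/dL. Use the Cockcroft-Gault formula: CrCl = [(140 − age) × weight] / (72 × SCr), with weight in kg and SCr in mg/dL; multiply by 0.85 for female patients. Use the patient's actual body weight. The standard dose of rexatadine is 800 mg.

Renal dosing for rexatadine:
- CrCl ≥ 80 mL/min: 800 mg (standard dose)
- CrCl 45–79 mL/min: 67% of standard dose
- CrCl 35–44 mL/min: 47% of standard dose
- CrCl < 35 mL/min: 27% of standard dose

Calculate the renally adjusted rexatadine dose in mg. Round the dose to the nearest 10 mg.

CrCl = (140 − 70) × 103 / (72 × 1.3) × 0.85 = 7210.0 / 93.60 × 0.85 ≈ 65.5 mL/min
CrCl ≈ 65 mL/min → bracket 45–79 mL/min.
67% of 800 mg = 536 mg → 540 mg

540 mg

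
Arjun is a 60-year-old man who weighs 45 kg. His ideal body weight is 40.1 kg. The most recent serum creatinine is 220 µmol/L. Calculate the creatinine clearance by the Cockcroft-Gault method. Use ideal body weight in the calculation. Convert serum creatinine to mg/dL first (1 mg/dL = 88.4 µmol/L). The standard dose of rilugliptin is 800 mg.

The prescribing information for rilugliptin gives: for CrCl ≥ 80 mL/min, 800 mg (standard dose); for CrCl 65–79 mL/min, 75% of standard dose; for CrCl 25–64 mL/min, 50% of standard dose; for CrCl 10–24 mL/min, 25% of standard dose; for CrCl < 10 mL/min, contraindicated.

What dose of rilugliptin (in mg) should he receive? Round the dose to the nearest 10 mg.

200 mg

SCr = 220 / 88.4 = 2.489 mg/dL
CrCl = (140 − 60) × 40.1 / (72 × 2.489) = 3208.0 / 179.21 ≈ 17.9 mL/min
CrCl ≈ 18 mL/min → bracket 10–24 mL/min.
25% of 800 mg = 200 mg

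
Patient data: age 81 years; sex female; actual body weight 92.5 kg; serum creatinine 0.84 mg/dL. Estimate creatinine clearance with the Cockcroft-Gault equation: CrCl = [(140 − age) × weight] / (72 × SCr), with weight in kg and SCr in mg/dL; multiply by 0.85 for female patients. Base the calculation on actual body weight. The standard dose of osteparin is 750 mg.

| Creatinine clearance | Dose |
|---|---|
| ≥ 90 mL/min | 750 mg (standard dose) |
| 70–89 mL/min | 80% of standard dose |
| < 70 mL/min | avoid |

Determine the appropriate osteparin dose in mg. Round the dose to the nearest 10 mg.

600 mg

CrCl = (140 − 81) × 92.5 / (72 × 0.84) × 0.85 = 5457.5 / 60.48 × 0.85 ≈ 76.7 mL/min
CrCl ≈ 77 mL/min → bracket 70–89 mL/min.
80% of 750 mg = 600 mg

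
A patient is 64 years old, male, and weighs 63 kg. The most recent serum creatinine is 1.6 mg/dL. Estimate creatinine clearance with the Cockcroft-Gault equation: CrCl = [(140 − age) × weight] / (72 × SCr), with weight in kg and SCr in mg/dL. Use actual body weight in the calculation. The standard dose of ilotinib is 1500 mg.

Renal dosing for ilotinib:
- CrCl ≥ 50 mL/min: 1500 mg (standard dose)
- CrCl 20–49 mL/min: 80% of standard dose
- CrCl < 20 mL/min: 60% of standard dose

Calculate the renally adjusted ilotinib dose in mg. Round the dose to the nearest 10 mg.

1200 mg

CrCl = (140 − 64) × 63 / (72 × 1.6) = 4788.0 / 115.20 ≈ 41.6 mL/min
CrCl ≈ 42 mL/min → bracket 20–49 mL/min.
80% of 1500 mg = 1200 mg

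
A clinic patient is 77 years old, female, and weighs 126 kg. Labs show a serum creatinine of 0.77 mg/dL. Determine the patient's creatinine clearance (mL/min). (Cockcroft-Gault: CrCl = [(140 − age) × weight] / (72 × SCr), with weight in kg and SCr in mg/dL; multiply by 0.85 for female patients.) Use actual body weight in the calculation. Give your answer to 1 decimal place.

CrCl = (140 − 77) × 126 / (72 × 0.77) × 0.85 = 7938.0 / 55.44 × 0.85 ≈ 121.7 mL/min

121.7 mL/min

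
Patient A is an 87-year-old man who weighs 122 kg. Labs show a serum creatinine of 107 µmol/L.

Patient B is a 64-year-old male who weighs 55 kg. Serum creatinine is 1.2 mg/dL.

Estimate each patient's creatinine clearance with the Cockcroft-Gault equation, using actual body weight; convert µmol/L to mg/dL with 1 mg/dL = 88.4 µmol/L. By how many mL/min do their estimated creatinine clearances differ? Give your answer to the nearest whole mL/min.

Patient A: SCr = 107 / 88.4 = 1.21 mg/dL
Patient A: CrCl = (140 − 87) × 122 / (72 × 1.21) = 6466.0 / 87.12 ≈ 74.2 mL/min
Patient B: CrCl = (140 − 64) × 55 / (72 × 1.2) = 4180.0 / 86.40 ≈ 48.4 mL/min
|74.2 − 48.4| = 25.8 mL/min

26 mL/min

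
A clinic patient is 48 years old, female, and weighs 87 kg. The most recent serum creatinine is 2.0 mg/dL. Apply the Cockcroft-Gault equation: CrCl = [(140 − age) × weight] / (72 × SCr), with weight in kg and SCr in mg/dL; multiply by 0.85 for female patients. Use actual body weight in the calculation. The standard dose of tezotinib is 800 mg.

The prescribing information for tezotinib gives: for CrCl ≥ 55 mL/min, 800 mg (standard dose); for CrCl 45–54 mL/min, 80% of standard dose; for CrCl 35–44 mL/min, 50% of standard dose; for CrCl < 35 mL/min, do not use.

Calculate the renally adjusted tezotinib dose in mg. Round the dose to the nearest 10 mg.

640 mg

CrCl = (140 − 48) × 87 / (72 × 2) × 0.85 = 8004.0 / 144.00 × 0.85 ≈ 47.2 mL/min
CrCl ≈ 47 mL/min → bracket 45–54 mL/min.
80% of 800 mg = 640 mg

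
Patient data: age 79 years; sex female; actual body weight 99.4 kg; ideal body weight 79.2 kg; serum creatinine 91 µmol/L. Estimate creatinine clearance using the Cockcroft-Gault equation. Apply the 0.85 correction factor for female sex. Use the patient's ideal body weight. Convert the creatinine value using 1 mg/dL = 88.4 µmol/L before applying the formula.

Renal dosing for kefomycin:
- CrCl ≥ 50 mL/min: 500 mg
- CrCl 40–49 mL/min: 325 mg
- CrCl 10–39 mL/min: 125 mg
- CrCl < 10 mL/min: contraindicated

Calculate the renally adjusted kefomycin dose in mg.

SCr = 91 / 88.4 = 1.029 mg/dL
CrCl = (140 − 79) × 79.2 / (72 × 1.029) × 0.85 = 4831.2 / 74.09 × 0.85 ≈ 55.4 mL/min
CrCl ≈ 55 mL/min → bracket ≥ 50 mL/min.
Dose for this bracket: 500 mg.

500 mg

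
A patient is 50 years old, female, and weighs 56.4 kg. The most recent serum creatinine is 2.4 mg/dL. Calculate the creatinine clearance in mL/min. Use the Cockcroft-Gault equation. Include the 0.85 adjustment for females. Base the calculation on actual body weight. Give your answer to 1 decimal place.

25.0 mL/min

CrCl = (140 − 50) × 56.4 / (72 × 2.4) × 0.85 = 5076.0 / 172.80 × 0.85 ≈ 25.0 mL/min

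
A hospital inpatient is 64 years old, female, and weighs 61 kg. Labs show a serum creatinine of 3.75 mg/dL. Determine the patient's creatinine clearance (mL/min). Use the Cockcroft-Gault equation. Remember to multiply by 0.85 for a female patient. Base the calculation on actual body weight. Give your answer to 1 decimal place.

14.6 mL/min

CrCl = (140 − 64) × 61 / (72 × 3.75) × 0.85 = 4636.0 / 270.00 × 0.85 ≈ 14.6 mL/min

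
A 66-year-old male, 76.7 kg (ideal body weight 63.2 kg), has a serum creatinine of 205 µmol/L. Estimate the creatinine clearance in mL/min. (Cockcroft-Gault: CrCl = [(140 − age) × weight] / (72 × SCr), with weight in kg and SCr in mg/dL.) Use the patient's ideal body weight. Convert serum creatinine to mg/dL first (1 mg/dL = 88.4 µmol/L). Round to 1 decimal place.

SCr = 205 / 88.4 = 2.319 mg/dL
CrCl = (140 − 66) × 63.2 / (72 × 2.319) = 4676.8 / 166.97 ≈ 28.0 mL/min

28.0 mL/min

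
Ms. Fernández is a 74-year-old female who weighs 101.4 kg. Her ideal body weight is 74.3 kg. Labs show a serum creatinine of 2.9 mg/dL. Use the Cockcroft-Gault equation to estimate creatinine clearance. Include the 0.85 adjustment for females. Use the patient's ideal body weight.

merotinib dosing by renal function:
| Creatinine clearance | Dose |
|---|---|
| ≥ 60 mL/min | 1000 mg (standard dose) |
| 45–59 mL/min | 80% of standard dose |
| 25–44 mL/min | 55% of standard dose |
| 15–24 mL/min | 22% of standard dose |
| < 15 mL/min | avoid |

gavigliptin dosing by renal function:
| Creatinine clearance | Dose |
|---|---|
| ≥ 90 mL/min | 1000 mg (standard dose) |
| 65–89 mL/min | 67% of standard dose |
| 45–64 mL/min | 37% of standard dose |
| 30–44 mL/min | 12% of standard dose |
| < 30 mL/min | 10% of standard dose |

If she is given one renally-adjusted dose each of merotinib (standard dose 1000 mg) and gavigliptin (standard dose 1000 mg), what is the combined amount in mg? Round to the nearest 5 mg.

320 mg

CrCl = (140 − 74) × 74.3 / (72 × 2.9) × 0.85 = 4903.8 / 208.80 × 0.85 ≈ 20.0 mL/min
CrCl ≈ 20 mL/min.
merotinib: 15–24 mL/min → 22% of 1000 mg = 220 mg.
gavigliptin: < 30 mL/min → 10% of 1000 mg = 100 mg.
Total = 220 + 100 = 320 mg.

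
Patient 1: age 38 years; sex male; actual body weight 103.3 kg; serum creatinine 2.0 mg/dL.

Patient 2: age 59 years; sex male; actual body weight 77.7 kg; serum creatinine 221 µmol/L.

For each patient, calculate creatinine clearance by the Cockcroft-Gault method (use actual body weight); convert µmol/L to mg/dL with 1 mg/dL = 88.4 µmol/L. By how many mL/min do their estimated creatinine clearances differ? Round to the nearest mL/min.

Patient 1: CrCl = (140 − 38) × 103.3 / (72 × 2) = 10536.6 / 144.00 ≈ 73.2 mL/min
Patient 2: SCr = 221 / 88.4 = 2.5 mg/dL
Patient 2: CrCl = (140 − 59) × 77.7 / (72 × 2.5) = 6293.7 / 180.00 ≈ 35.0 mL/min
|73.2 − 35.0| = 38.2 mL/min

38 mL/min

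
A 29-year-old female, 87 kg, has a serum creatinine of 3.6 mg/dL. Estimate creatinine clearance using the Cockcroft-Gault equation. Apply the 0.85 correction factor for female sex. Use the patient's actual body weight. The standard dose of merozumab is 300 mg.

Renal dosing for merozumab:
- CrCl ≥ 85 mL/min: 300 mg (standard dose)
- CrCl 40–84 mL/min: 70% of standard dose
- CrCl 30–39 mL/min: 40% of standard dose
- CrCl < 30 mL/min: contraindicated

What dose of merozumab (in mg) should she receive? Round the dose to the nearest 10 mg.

CrCl = (140 − 29) × 87 / (72 × 3.6) × 0.85 = 9657.0 / 259.20 × 0.85 ≈ 31.7 mL/min
CrCl ≈ 32 mL/min → bracket 30–39 mL/min.
40% of 300 mg = 120 mg

120 mg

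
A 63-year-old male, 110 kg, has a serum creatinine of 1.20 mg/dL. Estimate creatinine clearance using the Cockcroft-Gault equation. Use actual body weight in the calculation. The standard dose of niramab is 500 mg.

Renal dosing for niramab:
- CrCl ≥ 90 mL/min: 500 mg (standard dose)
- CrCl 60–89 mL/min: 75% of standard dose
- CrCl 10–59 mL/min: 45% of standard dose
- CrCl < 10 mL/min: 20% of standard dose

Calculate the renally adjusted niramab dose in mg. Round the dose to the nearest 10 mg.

CrCl = (140 − 63) × 110 / (72 × 1.2) = 8470.0 / 86.40 ≈ 98.0 mL/min
CrCl ≈ 98 mL/min → bracket ≥ 90 mL/min.
100% of 500 mg = 500 mg

500 mg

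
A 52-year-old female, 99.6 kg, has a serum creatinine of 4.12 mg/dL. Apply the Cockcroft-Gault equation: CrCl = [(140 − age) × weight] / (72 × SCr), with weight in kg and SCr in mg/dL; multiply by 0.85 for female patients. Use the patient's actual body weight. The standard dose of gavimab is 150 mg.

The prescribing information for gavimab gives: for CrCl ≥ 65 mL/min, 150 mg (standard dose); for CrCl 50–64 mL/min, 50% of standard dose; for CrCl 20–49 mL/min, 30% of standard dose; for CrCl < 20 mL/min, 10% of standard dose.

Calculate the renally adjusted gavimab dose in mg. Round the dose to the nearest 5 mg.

45 mg

CrCl = (140 − 52) × 99.6 / (72 × 4.12) × 0.85 = 8764.8 / 296.64 × 0.85 ≈ 25.1 mL/min
CrCl ≈ 25 mL/min → bracket 20–49 mL/min.
30% of 150 mg = 45 mg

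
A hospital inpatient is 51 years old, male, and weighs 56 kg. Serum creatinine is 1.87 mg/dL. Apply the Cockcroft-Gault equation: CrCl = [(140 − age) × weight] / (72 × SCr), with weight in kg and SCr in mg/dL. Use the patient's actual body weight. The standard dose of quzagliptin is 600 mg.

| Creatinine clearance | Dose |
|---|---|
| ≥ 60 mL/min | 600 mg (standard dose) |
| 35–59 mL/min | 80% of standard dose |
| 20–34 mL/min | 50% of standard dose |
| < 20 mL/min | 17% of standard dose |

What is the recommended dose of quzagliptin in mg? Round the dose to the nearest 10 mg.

CrCl = (140 − 51) × 56 / (72 × 1.87) = 4984.0 / 134.64 ≈ 37.0 mL/min
CrCl ≈ 37 mL/min → bracket 35–59 mL/min.
80% of 600 mg = 480 mg

480 mg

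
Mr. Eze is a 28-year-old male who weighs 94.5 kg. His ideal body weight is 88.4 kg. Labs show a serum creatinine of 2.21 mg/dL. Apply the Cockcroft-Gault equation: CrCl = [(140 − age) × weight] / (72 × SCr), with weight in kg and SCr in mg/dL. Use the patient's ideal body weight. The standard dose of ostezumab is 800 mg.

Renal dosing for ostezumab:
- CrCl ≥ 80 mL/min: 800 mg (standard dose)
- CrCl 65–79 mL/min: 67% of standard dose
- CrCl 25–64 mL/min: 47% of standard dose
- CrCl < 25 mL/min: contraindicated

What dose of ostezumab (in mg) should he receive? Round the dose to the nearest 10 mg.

380 mg

CrCl = (140 − 28) × 88.4 / (72 × 2.21) = 9900.8 / 159.12 ≈ 62.2 mL/min
CrCl ≈ 62 mL/min → bracket 25–64 mL/min.
47% of 800 mg = 376 mg → 380 mg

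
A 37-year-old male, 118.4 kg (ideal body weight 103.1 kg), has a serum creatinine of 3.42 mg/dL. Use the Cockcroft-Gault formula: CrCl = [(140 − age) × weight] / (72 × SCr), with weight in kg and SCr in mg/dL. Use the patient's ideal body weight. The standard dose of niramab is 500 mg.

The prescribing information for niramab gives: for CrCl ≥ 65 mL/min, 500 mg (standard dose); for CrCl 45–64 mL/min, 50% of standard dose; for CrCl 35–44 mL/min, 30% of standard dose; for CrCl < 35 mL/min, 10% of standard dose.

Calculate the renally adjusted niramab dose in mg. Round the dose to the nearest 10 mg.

CrCl = (140 − 37) × 103.1 / (72 × 3.42) = 10619.3 / 246.24 ≈ 43.1 mL/min
CrCl ≈ 43 mL/min → bracket 35–44 mL/min.
30% of 500 mg = 150 mg

150 mg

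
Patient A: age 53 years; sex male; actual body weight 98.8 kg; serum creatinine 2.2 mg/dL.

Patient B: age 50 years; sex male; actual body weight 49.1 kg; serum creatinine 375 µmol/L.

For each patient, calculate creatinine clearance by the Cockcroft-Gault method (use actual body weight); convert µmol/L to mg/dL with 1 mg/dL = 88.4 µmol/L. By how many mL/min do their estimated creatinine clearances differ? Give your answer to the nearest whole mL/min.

Patient A: CrCl = (140 − 53) × 98.8 / (72 × 2.2) = 8595.6 / 158.40 ≈ 54.3 mL/min
Patient B: SCr = 375 / 88.4 = 4.242 mg/dL
Patient B: CrCl = (140 − 50) × 49.1 / (72 × 4.242) = 4419.0 / 305.42 ≈ 14.5 mL/min
|54.3 − 14.5| = 39.8 mL/min

40 mL/min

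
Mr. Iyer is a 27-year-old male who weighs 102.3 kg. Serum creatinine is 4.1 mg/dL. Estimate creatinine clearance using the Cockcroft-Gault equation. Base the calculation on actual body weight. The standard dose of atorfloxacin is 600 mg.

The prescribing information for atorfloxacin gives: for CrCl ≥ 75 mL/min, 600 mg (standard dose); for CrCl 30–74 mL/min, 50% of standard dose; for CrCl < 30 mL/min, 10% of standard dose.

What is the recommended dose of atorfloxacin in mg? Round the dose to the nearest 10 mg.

CrCl = (140 − 27) × 102.3 / (72 × 4.1) = 11559.9 / 295.20 ≈ 39.2 mL/min
CrCl ≈ 39 mL/min → bracket 30–74 mL/min.
50% of 600 mg = 300 mg

300 mg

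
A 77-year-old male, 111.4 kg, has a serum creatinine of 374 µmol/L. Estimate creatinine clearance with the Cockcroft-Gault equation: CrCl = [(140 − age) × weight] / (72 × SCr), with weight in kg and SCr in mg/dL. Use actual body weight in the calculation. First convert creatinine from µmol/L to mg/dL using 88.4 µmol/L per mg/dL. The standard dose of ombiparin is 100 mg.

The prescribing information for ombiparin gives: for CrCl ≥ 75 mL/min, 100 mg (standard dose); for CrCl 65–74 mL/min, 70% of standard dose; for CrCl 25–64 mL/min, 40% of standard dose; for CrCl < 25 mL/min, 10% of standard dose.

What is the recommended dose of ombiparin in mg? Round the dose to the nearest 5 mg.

SCr = 374 / 88.4 = 4.231 mg/dL
CrCl = (140 − 77) × 111.4 / (72 × 4.231) = 7018.2 / 304.63 ≈ 23.0 mL/min
CrCl ≈ 23 mL/min → bracket < 25 mL/min.
10% of 100 mg = 10 mg

10 mg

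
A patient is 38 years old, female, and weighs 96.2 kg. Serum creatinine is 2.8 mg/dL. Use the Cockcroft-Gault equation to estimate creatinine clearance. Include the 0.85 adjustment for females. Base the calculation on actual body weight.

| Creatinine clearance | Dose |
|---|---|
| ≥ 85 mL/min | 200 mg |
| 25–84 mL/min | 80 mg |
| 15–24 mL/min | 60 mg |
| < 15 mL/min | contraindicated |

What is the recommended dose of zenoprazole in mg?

80 mg

CrCl = (140 − 38) × 96.2 / (72 × 2.8) × 0.85 = 9812.4 / 201.60 × 0.85 ≈ 41.4 mL/min
CrCl ≈ 41 mL/min → bracket 25–84 mL/min.
Dose for this bracket: 80 mg.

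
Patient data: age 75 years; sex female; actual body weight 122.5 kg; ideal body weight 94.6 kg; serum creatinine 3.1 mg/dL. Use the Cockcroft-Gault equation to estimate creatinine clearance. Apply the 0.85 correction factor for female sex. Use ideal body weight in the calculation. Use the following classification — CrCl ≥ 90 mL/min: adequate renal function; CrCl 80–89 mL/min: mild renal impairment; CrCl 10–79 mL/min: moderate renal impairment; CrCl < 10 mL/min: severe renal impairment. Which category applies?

moderate renal impairment

CrCl = (140 − 75) × 94.6 / (72 × 3.1) × 0.85 = 6149.0 / 223.20 × 0.85 ≈ 23.4 mL/min
23 mL/min falls in the 'moderate renal impairment' range.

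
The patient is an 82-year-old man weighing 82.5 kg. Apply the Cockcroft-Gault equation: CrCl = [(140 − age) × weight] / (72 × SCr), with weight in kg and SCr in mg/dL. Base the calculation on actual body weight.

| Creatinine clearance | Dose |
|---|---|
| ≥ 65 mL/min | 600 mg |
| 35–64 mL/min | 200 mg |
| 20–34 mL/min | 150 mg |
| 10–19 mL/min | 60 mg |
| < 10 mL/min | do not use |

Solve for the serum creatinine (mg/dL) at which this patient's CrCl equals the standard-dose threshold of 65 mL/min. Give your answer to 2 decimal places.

1.02 mg/dL

Standard dose requires CrCl ≥ 65 mL/min.
Set (140 − 82) × 82.5 / (72 × SCr) = 65
SCr = (140 − 82) × 82.5 / (72 × 65) = 1.022 mg/dL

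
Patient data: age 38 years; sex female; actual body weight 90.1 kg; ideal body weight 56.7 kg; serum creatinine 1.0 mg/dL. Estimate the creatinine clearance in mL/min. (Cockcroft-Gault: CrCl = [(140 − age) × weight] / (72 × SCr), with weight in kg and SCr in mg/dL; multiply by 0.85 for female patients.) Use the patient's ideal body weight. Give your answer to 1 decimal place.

68.3 mL/min

CrCl = (140 − 38) × 56.7 / (72 × 1) × 0.85 = 5783.4 / 72.00 × 0.85 ≈ 68.3 mL/min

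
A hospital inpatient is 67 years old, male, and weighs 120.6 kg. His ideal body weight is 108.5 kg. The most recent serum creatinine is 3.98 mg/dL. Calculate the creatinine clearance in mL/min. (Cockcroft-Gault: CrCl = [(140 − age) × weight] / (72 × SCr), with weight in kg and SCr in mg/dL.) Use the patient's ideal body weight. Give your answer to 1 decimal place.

27.6 mL/min

CrCl = (140 − 67) × 108.5 / (72 × 3.98) = 7920.5 / 286.56 ≈ 27.6 mL/min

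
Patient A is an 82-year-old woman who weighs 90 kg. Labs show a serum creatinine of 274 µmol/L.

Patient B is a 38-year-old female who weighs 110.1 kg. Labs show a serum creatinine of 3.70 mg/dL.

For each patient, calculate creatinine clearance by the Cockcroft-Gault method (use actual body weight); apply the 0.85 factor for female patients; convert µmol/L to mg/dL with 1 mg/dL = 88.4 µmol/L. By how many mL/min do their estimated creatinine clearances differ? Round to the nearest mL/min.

16 mL/min

Patient A: SCr = 274 / 88.4 = 3.1 mg/dL
Patient A: CrCl = (140 − 82) × 90 / (72 × 3.1) × 0.85 = 5220.0 / 223.20 × 0.85 ≈ 19.9 mL/min
Patient B: CrCl = (140 − 38) × 110.1 / (72 × 3.7) × 0.85 = 11230.2 / 266.40 × 0.85 ≈ 35.8 mL/min
|19.9 − 35.8| = 15.9 mL/min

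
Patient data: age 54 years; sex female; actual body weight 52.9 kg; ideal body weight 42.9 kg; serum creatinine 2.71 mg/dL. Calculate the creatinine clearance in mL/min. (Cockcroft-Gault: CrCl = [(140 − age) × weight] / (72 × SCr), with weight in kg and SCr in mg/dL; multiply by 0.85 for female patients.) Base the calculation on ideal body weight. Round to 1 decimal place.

CrCl = (140 − 54) × 42.9 / (72 × 2.71) × 0.85 = 3689.4 / 195.12 × 0.85 ≈ 16.1 mL/min

16.1 mL/min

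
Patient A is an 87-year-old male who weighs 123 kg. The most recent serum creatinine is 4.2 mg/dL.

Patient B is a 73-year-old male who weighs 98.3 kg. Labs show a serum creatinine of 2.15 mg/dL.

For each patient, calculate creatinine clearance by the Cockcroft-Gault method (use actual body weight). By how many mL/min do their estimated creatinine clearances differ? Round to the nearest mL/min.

Patient A: CrCl = (140 − 87) × 123 / (72 × 4.2) = 6519.0 / 302.40 ≈ 21.6 mL/min
Patient B: CrCl = (140 − 73) × 98.3 / (72 × 2.15) = 6586.1 / 154.80 ≈ 42.5 mL/min
|21.6 − 42.5| = 20.9 mL/min

21 mL/min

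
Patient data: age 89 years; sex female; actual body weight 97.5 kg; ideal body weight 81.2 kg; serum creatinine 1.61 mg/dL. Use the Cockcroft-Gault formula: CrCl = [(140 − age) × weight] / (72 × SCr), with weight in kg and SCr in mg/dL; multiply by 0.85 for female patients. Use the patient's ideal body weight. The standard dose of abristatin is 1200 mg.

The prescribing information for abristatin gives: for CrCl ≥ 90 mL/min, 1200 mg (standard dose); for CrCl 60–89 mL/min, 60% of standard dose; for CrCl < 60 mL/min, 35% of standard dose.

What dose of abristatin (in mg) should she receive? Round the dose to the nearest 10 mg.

CrCl = (140 − 89) × 81.2 / (72 × 1.61) × 0.85 = 4141.2 / 115.92 × 0.85 ≈ 30.4 mL/min
CrCl ≈ 30 mL/min → bracket < 60 mL/min.
35% of 1200 mg = 420 mg

420 mg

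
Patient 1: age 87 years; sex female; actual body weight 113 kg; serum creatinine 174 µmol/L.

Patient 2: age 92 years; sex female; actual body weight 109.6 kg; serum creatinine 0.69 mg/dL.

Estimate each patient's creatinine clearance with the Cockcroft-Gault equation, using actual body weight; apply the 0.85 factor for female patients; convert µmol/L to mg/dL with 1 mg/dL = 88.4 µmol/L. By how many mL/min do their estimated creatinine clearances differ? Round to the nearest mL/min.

54 mL/min

Patient 1: SCr = 174 / 88.4 = 1.968 mg/dL
Patient 1: CrCl = (140 − 87) × 113 / (72 × 1.968) × 0.85 = 5989.0 / 141.70 × 0.85 ≈ 35.9 mL/min
Patient 2: CrCl = (140 − 92) × 109.6 / (72 × 0.69) × 0.85 = 5260.8 / 49.68 × 0.85 ≈ 90.0 mL/min
|35.9 − 90.0| = 54.1 mL/min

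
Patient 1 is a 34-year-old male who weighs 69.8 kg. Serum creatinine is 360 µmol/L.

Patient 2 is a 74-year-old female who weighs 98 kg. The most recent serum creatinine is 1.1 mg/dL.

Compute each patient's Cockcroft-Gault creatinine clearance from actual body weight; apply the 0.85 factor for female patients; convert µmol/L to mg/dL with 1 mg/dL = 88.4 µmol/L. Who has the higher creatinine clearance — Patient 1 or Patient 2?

Patient 2

Patient 1: SCr = 360 / 88.4 = 4.072 mg/dL
Patient 1: CrCl = (140 − 34) × 69.8 / (72 × 4.072) = 7398.8 / 293.18 ≈ 25.2 mL/min
Patient 2: CrCl = (140 − 74) × 98 / (72 × 1.1) × 0.85 = 6468.0 / 79.20 × 0.85 ≈ 69.4 mL/min
25.2 vs 69.4 mL/min → Patient 2 is higher.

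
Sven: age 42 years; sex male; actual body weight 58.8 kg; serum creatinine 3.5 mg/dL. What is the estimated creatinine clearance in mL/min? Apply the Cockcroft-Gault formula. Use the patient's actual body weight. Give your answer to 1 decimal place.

22.9 mL/min

CrCl = (140 − 42) × 58.8 / (72 × 3.5) = 5762.4 / 252.00 ≈ 22.9 mL/min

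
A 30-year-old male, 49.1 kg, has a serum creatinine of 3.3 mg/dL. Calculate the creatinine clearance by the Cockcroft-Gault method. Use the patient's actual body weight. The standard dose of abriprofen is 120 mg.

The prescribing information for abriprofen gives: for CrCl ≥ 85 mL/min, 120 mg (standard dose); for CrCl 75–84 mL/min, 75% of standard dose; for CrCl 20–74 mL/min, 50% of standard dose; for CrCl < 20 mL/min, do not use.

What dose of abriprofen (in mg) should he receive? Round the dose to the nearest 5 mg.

60 mg

CrCl = (140 − 30) × 49.1 / (72 × 3.3) = 5401.0 / 237.60 ≈ 22.7 mL/min
CrCl ≈ 23 mL/min → bracket 20–74 mL/min.
50% of 120 mg = 60 mg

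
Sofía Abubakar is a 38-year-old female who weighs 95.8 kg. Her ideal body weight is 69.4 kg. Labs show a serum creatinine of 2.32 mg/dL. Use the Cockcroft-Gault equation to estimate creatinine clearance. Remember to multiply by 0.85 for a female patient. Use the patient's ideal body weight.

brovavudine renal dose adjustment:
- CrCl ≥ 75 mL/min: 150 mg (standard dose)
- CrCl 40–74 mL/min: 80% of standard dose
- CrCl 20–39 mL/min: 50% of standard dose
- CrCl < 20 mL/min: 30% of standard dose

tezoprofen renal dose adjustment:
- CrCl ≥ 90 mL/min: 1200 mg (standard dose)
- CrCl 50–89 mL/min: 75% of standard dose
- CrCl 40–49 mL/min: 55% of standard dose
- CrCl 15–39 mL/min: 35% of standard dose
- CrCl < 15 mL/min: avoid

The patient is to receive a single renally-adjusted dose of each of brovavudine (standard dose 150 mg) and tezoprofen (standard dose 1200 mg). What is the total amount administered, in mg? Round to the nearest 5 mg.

495 mg

CrCl = (140 − 38) × 69.4 / (72 × 2.32) × 0.85 = 7078.8 / 167.04 × 0.85 ≈ 36.0 mL/min
CrCl ≈ 36 mL/min.
brovavudine: 20–39 mL/min → 50% of 150 mg = 75 mg.
tezoprofen: 15–39 mL/min → 35% of 1200 mg = 420 mg.
Total = 75 + 420 = 495 mg.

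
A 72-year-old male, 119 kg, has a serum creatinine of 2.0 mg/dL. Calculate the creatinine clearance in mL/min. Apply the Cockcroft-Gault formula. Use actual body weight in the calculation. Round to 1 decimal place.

CrCl = (140 − 72) × 119 / (72 × 2) = 8092.0 / 144.00 ≈ 56.2 mL/min

56.2 mL/min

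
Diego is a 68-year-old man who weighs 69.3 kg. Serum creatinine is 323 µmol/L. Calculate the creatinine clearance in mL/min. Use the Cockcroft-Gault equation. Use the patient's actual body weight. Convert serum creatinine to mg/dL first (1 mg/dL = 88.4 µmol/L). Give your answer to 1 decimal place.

19.0 mL/min

SCr = 323 / 88.4 = 3.654 mg/dL
CrCl = (140 − 68) × 69.3 / (72 × 3.654) = 4989.6 / 263.09 ≈ 19.0 mL/min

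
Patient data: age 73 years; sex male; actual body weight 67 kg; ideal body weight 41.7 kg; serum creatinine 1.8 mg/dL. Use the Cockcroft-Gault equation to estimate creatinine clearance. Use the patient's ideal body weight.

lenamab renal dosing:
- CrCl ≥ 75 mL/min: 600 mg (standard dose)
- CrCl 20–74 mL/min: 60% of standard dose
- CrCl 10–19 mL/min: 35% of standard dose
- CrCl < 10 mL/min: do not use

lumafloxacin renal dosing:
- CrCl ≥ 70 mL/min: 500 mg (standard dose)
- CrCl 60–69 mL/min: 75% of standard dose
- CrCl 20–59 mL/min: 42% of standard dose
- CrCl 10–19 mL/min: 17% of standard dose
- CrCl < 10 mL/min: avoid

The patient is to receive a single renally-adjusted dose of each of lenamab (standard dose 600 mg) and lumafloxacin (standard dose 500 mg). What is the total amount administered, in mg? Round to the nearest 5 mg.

570 mg

CrCl = (140 − 73) × 41.7 / (72 × 1.8) = 2793.9 / 129.60 ≈ 21.6 mL/min
CrCl ≈ 22 mL/min.
lenamab: 20–74 mL/min → 60% of 600 mg = 360 mg.
lumafloxacin: 20–59 mL/min → 42% of 500 mg = 210 mg.
Total = 360 + 210 = 570 mg.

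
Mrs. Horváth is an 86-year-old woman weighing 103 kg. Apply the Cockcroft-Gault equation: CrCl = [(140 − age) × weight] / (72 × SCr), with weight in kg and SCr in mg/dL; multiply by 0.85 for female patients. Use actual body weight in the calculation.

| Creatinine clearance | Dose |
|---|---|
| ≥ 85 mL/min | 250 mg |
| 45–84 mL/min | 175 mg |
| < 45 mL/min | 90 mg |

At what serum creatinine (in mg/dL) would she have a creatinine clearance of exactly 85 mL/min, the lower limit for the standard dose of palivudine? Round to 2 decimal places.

Standard dose requires CrCl ≥ 85 mL/min.
Set (140 − 86) × 103 × 0.85 / (72 × SCr) = 85
SCr = (140 − 86) × 103 × 0.85 / (72 × 85) = 0.772 mg/dL

0.77 mg/dL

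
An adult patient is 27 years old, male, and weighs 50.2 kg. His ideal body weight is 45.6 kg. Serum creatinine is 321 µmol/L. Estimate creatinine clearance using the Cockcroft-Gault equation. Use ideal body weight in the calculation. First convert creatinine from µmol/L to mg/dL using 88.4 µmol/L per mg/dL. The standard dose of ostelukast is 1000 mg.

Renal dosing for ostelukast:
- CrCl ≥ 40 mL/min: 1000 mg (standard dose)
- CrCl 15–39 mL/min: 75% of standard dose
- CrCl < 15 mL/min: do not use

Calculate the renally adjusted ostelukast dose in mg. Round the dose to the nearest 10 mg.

750 mg

SCr = 321 / 88.4 = 3.631 mg/dL
CrCl = (140 − 27) × 45.6 / (72 × 3.631) = 5152.8 / 261.43 ≈ 19.7 mL/min
CrCl ≈ 20 mL/min → bracket 15–39 mL/min.
75% of 1000 mg = 750 mg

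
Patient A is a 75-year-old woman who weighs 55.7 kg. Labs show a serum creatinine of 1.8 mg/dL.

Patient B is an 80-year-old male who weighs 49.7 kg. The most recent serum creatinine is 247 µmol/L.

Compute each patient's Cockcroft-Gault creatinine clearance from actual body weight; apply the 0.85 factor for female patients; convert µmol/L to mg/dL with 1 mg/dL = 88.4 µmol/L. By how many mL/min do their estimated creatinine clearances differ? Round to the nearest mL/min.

9 mL/min

Patient A: CrCl = (140 − 75) × 55.7 / (72 × 1.8) × 0.85 = 3620.5 / 129.60 × 0.85 ≈ 23.7 mL/min
Patient B: SCr = 247 / 88.4 = 2.794 mg/dL
Patient B: CrCl = (140 − 80) × 49.7 / (72 × 2.794) = 2982.0 / 201.17 ≈ 14.8 mL/min
|23.7 − 14.8| = 8.9 mL/min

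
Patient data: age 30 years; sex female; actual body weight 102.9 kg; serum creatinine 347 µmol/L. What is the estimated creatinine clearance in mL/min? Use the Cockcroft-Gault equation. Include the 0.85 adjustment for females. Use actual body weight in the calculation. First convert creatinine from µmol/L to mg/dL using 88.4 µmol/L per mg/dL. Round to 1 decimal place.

SCr = 347 / 88.4 = 3.925 mg/dL
CrCl = (140 − 30) × 102.9 / (72 × 3.925) × 0.85 = 11319.0 / 282.60 × 0.85 ≈ 34.0 mL/min

34.0 mL/min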